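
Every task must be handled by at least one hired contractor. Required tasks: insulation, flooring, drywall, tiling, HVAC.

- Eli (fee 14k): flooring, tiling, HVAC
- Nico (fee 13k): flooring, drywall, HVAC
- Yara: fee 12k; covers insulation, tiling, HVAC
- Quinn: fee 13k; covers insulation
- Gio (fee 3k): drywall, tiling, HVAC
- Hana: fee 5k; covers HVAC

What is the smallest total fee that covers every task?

The greedy cost-per-new-task heuristic would pick Gio, Yara, and Nico for 28, but a cheaper cover exists.
Choose Nico and Yara: together they cover insulation, flooring, drywall, tiling, HVAC — every task.
Total fee: 13 + 12 = 25.
No cover costs less than 25.

25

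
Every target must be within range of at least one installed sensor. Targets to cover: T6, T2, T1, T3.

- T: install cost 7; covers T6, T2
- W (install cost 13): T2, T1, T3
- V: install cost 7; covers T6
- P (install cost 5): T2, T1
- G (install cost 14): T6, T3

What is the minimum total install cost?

The greedy cost-per-new-target heuristic would pick P, T, and W for 25, but a cheaper cover exists.
Choose P and G: together they cover T6, T2, T1, T3 — every target.
Total install cost: 5 + 14 = 19.
No cover costs less than 19.

19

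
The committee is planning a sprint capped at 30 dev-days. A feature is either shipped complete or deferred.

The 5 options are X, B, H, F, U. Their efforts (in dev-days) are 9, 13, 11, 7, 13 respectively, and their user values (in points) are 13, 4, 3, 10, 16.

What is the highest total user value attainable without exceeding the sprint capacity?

39

This is an integer program with binary decision variables.
Allowing fractional choices, the relaxed optimum would be about 39.3, but features are indivisible.
X + U: effort 9 + 13 = 22 ≤ 30, user value 13 + 16 = 29.
X + F + U: effort 9 + 7 + 13 = 29 ≤ 30, user value 13 + 10 + 16 = 39.
Best is X, F, and U with total user value 39.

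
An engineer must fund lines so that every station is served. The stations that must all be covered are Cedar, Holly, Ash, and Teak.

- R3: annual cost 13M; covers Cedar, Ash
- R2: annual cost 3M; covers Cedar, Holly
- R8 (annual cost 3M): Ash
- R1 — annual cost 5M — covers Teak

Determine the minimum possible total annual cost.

Choose R2, R8, and R1: together they cover Cedar, Holly, Ash, Teak — every station.
Total annual cost: 3 + 3 + 5 = 11.
No cover costs less than 11.

11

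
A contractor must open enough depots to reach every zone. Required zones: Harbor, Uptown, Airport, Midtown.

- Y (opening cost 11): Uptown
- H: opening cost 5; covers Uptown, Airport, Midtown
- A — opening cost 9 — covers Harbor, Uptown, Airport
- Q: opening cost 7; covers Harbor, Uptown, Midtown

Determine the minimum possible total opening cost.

Choose H and Q: together they cover Harbor, Uptown, Airport, Midtown — every zone.
Total opening cost: 5 + 7 = 12.
No cover costs less than 12.

12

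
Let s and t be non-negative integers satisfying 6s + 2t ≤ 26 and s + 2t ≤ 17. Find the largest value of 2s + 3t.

(s,t)=(1,8) is feasible, giving 26.
(s,t)=(2,7) is feasible, giving 25.
Maximum is 26 at (s,t)=(1,8).

26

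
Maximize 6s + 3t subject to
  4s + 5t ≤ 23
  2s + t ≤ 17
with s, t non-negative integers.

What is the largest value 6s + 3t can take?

30

(s,t)=(5,0) is feasible, giving 30.
(s,t)=(4,1) is feasible, giving 27.
(s,t)=(4,0) is feasible, giving 24.
The best lattice point is (5,0), giving 30.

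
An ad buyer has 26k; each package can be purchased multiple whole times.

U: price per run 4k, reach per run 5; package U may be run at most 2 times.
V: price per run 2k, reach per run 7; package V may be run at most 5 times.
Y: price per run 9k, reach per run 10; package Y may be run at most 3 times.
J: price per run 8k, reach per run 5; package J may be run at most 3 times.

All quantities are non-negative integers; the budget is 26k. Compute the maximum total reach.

1×U, 5×V, and 1×Y: price 23 ≤ 26, reach 1·5 + 5·7 + 1·10 = 50.
2×U, 5×V, and 1×J: price 26 ≤ 26, reach 2·5 + 5·7 + 1·5 = 50.
Best is 50.

50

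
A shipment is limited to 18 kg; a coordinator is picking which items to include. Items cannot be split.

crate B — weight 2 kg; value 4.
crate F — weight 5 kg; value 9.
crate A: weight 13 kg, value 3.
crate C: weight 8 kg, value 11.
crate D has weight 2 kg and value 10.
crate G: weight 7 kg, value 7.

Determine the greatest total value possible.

crate B + crate F + crate D + crate G: weight 2 + 5 + 2 + 7 = 16 ≤ 18, value 4 + 9 + 10 + 7 = 30.
crate F + crate C + crate D: weight 5 + 8 + 2 = 15 ≤ 18, value 9 + 11 + 10 = 30.
crate B + crate F + crate C + crate D: weight 2 + 5 + 8 + 2 = 17 ≤ 18, value 4 + 9 + 11 + 10 = 34.
Best is crate B, crate F, crate C, and crate D with total value 34.

34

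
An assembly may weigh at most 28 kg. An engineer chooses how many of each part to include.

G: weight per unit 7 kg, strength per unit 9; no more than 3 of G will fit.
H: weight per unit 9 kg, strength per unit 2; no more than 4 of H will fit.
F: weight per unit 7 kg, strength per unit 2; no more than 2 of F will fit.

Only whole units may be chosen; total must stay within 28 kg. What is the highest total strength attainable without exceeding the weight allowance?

29

3×G: weight 21 ≤ 28, strength 3·9 = 27.
3×G and 1×F: weight 28 ≤ 28, strength 3·9 + 1·2 = 29.
Best is 29.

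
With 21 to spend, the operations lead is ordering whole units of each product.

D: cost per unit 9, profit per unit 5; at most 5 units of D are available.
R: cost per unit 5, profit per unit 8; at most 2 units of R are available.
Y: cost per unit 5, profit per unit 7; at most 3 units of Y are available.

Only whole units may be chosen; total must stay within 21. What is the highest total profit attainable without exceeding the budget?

30

Take 2×R and 2×Y: cost 20 ≤ 21, profit 2·8 + 2·7 = 30.
R has the best ratio (8/5) and is taken to its limit of 2; remaining capacity is filled optimally with the others.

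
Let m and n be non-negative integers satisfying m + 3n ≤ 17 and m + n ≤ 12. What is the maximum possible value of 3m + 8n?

(m,n)=(8,3): 1·8+3·3=17≤17, 1·8+1·3=11≤12, objective 48.
(m,n)=(10,2): 1·10+3·2=16≤17, 1·10+1·2=12≤12, objective 46.
(m,n)=(7,3): 1·7+3·3=16≤17, 1·7+1·3=10≤12, objective 45.
No feasible integer point exceeds 48.

48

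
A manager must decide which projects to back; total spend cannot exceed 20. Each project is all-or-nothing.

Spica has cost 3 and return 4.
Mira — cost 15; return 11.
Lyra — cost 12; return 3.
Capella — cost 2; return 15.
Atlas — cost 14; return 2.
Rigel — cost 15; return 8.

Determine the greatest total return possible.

30

Treat it as a binary knapsack problem.
Take Spica, Mira, and Capella: cost 3 + 15 + 2 = 20 ≤ 20, return 4 + 11 + 15 = 30.
No other feasible combination does better.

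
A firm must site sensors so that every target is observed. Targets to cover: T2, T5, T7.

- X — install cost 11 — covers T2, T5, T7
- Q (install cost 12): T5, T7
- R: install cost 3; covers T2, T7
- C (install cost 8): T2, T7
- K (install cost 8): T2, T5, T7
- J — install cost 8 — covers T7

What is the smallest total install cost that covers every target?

The greedy cost-per-new-target heuristic would pick R and K for 11, but a cheaper cover exists.
K alone covers T2, T5, T7 — every target.
Total install cost: 8.
No cover costs less than 8.

8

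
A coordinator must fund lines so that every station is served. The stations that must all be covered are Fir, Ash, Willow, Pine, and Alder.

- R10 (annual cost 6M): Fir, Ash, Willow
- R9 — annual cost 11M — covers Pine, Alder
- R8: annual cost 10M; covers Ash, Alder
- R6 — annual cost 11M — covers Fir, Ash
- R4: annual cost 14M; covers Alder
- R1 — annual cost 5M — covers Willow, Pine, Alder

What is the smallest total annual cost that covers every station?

11

Choose R10 and R1: together they cover Fir, Ash, Willow, Pine, Alder — every station.
Total annual cost: 6 + 5 = 11.
No cover costs less than 11.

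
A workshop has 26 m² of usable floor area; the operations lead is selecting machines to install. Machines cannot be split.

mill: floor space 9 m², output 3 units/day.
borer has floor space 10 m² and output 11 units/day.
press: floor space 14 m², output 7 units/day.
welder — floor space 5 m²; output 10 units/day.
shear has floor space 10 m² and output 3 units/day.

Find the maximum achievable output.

Treat it as a binary knapsack problem.
Take mill, borer, and welder: floor space 9 + 10 + 5 = 24 ≤ 26, output 3 + 11 + 10 = 24.
No feasible combination exceeds this.

24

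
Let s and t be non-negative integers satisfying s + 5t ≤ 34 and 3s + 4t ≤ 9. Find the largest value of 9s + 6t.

(s,t)=(3,0): 1·3+5·0=3≤34, 3·3+4·0=9≤9, objective 27.
(s,t)=(2,0): 1·2+5·0=2≤34, 3·2+4·0=6≤9, objective 18.
No feasible integer point exceeds 27.

27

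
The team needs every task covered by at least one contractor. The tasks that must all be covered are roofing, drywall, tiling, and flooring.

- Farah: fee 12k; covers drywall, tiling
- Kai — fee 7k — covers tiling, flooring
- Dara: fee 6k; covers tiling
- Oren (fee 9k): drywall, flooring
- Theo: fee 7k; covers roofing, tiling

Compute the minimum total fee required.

The greedy cost-per-new-task heuristic would pick Kai, Theo, and Oren for 23, but a cheaper cover exists.
Choose Oren and Theo: together they cover roofing, drywall, tiling, flooring — every task.
Total fee: 9 + 7 = 16.
No cover costs less than 16.

16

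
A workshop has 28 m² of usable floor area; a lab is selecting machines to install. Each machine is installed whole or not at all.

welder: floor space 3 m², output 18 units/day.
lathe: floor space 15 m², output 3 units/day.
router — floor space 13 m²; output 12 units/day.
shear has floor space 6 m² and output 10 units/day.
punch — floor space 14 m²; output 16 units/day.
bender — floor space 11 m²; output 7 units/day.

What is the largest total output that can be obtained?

This is a 0-1 knapsack instance.
Take welder, shear, and punch: floor space 3 + 6 + 14 = 23 ≤ 28, output 18 + 10 + 16 = 44.
No other feasible combination does better.

44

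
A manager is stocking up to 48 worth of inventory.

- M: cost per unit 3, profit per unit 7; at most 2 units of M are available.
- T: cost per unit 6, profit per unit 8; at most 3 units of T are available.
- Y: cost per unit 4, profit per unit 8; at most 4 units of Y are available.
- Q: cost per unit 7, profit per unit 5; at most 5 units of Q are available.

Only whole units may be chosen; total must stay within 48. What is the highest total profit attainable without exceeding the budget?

This is a bounded integer knapsack.
Take 2×M, 3×T, 4×Y, and 1×Q: cost 47 ≤ 48, profit 2·7 + 3·8 + 4·8 + 1·5 = 75.
M has the best ratio (7/3) and is taken to its limit of 2; remaining capacity is filled optimally with the others.

75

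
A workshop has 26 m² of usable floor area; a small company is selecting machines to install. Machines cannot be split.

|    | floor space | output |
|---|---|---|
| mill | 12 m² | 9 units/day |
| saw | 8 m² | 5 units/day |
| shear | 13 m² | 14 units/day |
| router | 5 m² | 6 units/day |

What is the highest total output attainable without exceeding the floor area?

25

saw + shear + router: floor space 8 + 13 + 5 = 26 ≤ 26, output 5 + 14 + 6 = 25.
mill + shear: floor space 12 + 13 = 25 ≤ 26, output 9 + 14 = 23.
Best is saw, shear, and router with total output 25.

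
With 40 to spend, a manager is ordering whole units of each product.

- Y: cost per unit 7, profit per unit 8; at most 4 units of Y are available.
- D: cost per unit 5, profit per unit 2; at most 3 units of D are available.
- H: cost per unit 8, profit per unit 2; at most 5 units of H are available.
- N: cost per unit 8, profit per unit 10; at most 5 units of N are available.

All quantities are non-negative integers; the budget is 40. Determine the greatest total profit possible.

50

N has the best ratio (10/8); taking only N gives at most 5×10 = 50 (stopped by the cost limit).
Optimal: 5×N: cost 40 ≤ 40, profit 5·10 = 50.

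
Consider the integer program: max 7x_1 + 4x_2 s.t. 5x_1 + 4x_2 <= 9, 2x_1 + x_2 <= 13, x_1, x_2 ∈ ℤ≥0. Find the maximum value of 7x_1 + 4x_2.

11

The continuous relaxation peaks at (1.8, 0) with value 12.60; rounding to a feasible lattice point costs some objective.
(x_1,x_2)=(1,1): 5·1+4·1=9≤9, 2·1+1·1=3≤13, objective 11.
(x_1,x_2)=(0,2): 5·0+4·2=8≤9, 2·0+1·2=2≤13, objective 8.
(x_1,x_2)=(1,0): 5·1+4·0=5≤9, 2·1+1·0=2≤13, objective 7.
(x_1,x_2)=(0,1): 5·0+4·1=4≤9, 2·0+1·1=1≤13, objective 4.
Maximum is 11 at (x_1,x_2)=(1,1).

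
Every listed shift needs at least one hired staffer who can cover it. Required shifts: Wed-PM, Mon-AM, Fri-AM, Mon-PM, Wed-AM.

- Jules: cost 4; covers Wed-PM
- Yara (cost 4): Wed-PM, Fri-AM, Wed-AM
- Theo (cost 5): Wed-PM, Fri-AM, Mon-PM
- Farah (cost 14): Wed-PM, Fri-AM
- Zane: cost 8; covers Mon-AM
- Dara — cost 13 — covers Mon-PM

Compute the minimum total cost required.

17

This is an integer covering problem.
Choose Yara, Theo, and Zane: together they cover Wed-PM, Mon-AM, Fri-AM, Mon-PM, Wed-AM — every shift.
Total cost: 4 + 5 + 8 = 17.
No cover costs less than 17.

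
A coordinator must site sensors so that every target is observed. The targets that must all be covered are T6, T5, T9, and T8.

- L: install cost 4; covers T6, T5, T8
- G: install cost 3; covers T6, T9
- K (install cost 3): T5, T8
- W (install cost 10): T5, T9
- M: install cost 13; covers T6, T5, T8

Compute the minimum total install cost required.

The greedy cost-per-new-target heuristic would pick L and G for 7, but a cheaper cover exists.
Choose G and K: together they cover T6, T5, T9, T8 — every target.
Total install cost: 3 + 3 = 6.
No cover costs less than 6.

6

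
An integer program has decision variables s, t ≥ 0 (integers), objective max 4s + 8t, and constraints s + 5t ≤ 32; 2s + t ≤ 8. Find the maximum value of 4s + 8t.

52

(s,t)=(1,6): 1·1+5·6=31≤32, 2·1+1·6=8≤8, objective 52.
(s,t)=(0,6): 1·0+5·6=30≤32, 2·0+1·6=6≤8, objective 48.
(s,t)=(1,5): 1·1+5·5=26≤32, 2·1+1·5=7≤8, objective 44.
The best lattice point is (1,6), giving 52.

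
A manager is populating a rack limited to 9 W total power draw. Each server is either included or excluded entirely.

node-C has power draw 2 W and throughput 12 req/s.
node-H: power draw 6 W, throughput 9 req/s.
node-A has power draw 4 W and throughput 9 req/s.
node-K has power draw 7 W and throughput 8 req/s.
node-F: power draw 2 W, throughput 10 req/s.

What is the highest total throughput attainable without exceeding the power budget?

node-C + node-A + node-F: power draw 2 + 4 + 2 = 8 ≤ 9, throughput 12 + 9 + 10 = 31.
node-C + node-A: power draw 2 + 4 = 6 ≤ 9, throughput 12 + 9 = 21.
node-C + node-F: power draw 2 + 2 = 4 ≤ 9, throughput 12 + 10 = 22.
Best is node-C, node-A, and node-F with total throughput 31.

31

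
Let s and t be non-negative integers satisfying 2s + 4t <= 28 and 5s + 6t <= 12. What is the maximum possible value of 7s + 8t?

16

(s,t)=(0,2) is feasible, giving 16.
(s,t)=(1,1) is feasible, giving 15.
(s,t)=(2,0) is feasible, giving 14.
The best lattice point is (0,2), giving 16.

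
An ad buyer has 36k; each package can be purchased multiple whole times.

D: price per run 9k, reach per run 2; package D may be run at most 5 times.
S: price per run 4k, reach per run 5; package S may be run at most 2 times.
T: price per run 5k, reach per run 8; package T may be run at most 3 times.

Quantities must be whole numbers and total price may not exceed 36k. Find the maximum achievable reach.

T has the best ratio (8/5); taking only T gives at most 3×8 = 24 (stopped by the supply cap of 3).
Mixing does better — 1×D, 2×S, and 3×T: price 32 ≤ 36, reach 1·2 + 2·5 + 3·8 = 36.

36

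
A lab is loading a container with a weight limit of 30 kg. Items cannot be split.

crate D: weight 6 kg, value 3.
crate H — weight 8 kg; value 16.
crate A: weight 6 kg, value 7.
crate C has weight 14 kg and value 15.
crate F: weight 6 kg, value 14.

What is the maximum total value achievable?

Allowing fractional choices, the relaxed optimum would be about 47.7, but items are indivisible.
crate D + crate H + crate A + crate F: weight 6 + 8 + 6 + 6 = 26 ≤ 30, value 3 + 16 + 7 + 14 = 40.
crate H + crate C + crate F: weight 8 + 14 + 6 = 28 ≤ 30, value 16 + 15 + 14 = 45.
Best is crate H, crate C, and crate F with total value 45.

45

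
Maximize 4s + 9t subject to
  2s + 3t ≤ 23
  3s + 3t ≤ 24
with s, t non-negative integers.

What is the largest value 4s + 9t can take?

Relaxing integrality, the LP optimum is 69.00 at (s,t) = (0, 7.67), which is not an integer point.
(s,t)=(1,7): 2·1+3·7=23≤23, 3·1+3·7=24≤24, objective 67.
(s,t)=(0,7): 2·0+3·7=21≤23, 3·0+3·7=21≤24, objective 63.
The best lattice point is (1,7), giving 67.

67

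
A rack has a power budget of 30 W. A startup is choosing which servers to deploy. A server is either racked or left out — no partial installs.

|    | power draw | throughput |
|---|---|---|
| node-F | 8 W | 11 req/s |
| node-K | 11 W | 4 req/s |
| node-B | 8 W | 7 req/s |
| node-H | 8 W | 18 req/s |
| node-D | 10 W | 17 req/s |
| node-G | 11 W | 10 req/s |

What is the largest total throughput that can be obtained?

This is an integer program with binary decision variables.
Allowing fractional choices, the relaxed optimum would be about 49.6, but servers are indivisible.
node-F + node-H + node-D: power draw 8 + 8 + 10 = 26 ≤ 30, throughput 11 + 18 + 17 = 46.
node-H + node-D + node-G: power draw 8 + 10 + 11 = 29 ≤ 30, throughput 18 + 17 + 10 = 45.
Best is node-F, node-H, and node-D with total throughput 46.

46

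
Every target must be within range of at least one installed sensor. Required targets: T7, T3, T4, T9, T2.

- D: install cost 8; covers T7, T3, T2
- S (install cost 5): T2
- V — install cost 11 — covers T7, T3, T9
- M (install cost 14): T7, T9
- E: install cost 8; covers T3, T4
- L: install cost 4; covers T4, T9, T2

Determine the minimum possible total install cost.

Choose D and L: together they cover T7, T3, T4, T9, T2 — every target.
Total install cost: 8 + 4 = 12.
No cover costs less than 12.

12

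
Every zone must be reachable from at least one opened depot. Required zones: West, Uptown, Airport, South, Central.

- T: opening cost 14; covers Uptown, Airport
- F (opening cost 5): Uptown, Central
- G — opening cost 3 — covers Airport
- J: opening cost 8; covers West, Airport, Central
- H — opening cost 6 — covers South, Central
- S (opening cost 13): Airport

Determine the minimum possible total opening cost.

The greedy cost-per-new-zone heuristic would pick F, G, H, and J for 22, but a cheaper cover exists.
Choose F, J, and H: together they cover West, Uptown, Airport, South, Central — every zone.
Total opening cost: 5 + 8 + 6 = 19.
No cover costs less than 19.

19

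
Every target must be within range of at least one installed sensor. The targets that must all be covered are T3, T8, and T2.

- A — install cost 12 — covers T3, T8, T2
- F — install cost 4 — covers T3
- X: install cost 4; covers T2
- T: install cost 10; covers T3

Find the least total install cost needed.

12

A alone covers T3, T8, T2 — every target.
Total install cost: 12.
No cover costs less than 12.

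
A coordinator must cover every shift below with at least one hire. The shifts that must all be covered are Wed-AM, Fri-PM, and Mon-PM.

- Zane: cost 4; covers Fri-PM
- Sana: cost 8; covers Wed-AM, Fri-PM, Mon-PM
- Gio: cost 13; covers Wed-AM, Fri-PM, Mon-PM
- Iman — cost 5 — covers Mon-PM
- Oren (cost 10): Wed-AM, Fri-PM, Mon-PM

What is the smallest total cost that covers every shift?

8

This is an integer covering problem.
Sana alone covers Wed-AM, Fri-PM, Mon-PM — every shift.
Total cost: 8.
No cover costs less than 8.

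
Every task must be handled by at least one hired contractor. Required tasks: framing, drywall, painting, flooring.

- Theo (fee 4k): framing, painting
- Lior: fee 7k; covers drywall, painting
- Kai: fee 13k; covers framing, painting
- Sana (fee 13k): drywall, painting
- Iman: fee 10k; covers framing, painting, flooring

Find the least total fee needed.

17

The greedy cost-per-new-task heuristic would pick Theo, Lior, and Iman for 21, but a cheaper cover exists.
Choose Lior and Iman: together they cover framing, drywall, painting, flooring — every task.
Total fee: 7 + 10 = 17.
No cover costs less than 17.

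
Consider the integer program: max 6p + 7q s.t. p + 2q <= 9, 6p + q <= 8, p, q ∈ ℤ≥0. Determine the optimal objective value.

Relaxing integrality, the LP optimum is 33.09 at (p,q) = (0.636, 4.18), which is not an integer point.
(p,q)=(0,4): 1·0+2·4=8≤9, 6·0+1·4=4≤8, objective 28.
(p,q)=(0,3): 1·0+2·3=6≤9, 6·0+1·3=3≤8, objective 21.
The best lattice point is (0,4), giving 28.

28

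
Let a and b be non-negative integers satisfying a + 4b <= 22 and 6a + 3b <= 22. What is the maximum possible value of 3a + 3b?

18

Relaxing integrality, the LP optimum is 18.86 at (a,b) = (1.05, 5.24), which is not an integer point.
(a,b)=(1,5): 1·1+4·5=21≤22, 6·1+3·5=21≤22, objective 18.
(a,b)=(1,4): 1·1+4·4=17≤22, 6·1+3·4=18≤22, objective 15.
(a,b)=(0,5): 1·0+4·5=20≤22, 6·0+3·5=15≤22, objective 15.
No feasible integer point exceeds 18.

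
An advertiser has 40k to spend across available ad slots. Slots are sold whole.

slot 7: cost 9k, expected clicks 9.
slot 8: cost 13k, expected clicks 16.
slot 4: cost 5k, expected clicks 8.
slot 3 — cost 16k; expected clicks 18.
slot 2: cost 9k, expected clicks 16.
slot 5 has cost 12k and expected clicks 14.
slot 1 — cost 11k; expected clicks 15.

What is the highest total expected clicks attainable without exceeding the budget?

slot 8 + slot 4 + slot 2 + slot 1: cost 13 + 5 + 9 + 11 = 38 ≤ 40, expected clicks 16 + 8 + 16 + 15 = 55.
slot 4 + slot 2 + slot 5 + slot 1: cost 5 + 9 + 12 + 11 = 37 ≤ 40, expected clicks 8 + 16 + 14 + 15 = 53.
slot 8 + slot 4 + slot 2 + slot 5: cost 13 + 5 + 9 + 12 = 39 ≤ 40, expected clicks 16 + 8 + 16 + 14 = 54.
Best is slot 8, slot 4, slot 2, and slot 1 with total expected clicks 55.

55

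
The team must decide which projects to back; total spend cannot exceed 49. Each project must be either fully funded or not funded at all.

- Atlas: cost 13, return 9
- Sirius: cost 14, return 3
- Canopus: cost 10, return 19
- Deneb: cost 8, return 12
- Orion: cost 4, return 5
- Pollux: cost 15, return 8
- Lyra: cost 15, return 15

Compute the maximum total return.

Allowing fractional choices, the relaxed optimum would be about 59.3, but projects are indivisible.
Canopus + Deneb + Pollux + Lyra: cost 10 + 8 + 15 + 15 = 48 ≤ 49, return 19 + 12 + 8 + 15 = 54.
Atlas + Canopus + Deneb + Lyra: cost 13 + 10 + 8 + 15 = 46 ≤ 49, return 9 + 19 + 12 + 15 = 55.
Best is Atlas, Canopus, Deneb, and Lyra with total return 55.

55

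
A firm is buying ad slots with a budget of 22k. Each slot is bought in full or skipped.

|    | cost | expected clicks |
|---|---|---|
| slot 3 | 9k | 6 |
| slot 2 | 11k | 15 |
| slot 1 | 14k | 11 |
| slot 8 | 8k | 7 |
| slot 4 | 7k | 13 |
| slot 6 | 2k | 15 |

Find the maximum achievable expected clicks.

43

Treat it as a binary knapsack problem.
Allowing fractional choices, the relaxed optimum would be about 44.8, but ad slots are indivisible.
slot 2 + slot 4 + slot 6: cost 11 + 7 + 2 = 20 ≤ 22, expected clicks 15 + 13 + 15 = 43.
slot 2 + slot 8 + slot 6: cost 11 + 8 + 2 = 21 ≤ 22, expected clicks 15 + 7 + 15 = 37.
slot 3 + slot 2 + slot 6: cost 9 + 11 + 2 = 22 ≤ 22, expected clicks 6 + 15 + 15 = 36.
Best is slot 2, slot 4, and slot 6 with total expected clicks 43.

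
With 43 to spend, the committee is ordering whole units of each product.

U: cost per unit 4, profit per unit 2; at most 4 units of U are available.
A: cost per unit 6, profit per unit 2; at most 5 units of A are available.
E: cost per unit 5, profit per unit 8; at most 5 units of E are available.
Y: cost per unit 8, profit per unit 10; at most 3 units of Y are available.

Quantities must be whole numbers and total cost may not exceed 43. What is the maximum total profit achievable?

60

5×E and 2×Y: cost 41 ≤ 43, profit 5·8 + 2·10 = 60.
1×U, 3×E, and 3×Y: cost 43 ≤ 43, profit 1·2 + 3·8 + 3·10 = 56.
Best is 60.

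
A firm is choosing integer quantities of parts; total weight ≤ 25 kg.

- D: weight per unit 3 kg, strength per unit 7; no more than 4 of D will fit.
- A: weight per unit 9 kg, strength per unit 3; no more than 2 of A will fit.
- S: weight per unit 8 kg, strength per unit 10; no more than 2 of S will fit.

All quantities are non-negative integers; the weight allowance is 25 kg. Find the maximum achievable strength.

41

3×D and 2×S: weight 25 ≤ 25, strength 3·7 + 2·10 = 41.
4×D and 1×S: weight 20 ≤ 25, strength 4·7 + 1·10 = 38.
Best is 41.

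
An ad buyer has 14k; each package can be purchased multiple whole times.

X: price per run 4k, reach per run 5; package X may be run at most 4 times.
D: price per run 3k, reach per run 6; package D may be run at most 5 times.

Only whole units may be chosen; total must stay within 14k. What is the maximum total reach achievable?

This is a bounded integer knapsack.
Take 4×D: price 12 ≤ 14, reach 4·6 = 24.
No other integer combination yields more.

24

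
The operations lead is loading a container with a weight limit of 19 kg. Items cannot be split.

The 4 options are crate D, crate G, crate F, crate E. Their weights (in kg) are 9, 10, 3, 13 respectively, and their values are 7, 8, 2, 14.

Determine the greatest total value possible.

Allowing fractional choices, the relaxed optimum would be about 18.8, but items are indivisible.
crate E: weight 13 ≤ 19, value 14.
crate D + crate G: weight 9 + 10 = 19 ≤ 19, value 7 + 8 = 15.
crate F + crate E: weight 3 + 13 = 16 ≤ 19, value 2 + 14 = 16.
Best is crate F and crate E with total value 16.

16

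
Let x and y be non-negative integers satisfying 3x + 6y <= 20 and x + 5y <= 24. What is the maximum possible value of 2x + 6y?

(x,y)=(0,3): 3·0+6·3=18≤20, 1·0+5·3=15≤24, objective 18.
(x,y)=(1,2): 3·1+6·2=15≤20, 1·1+5·2=11≤24, objective 14.
(x,y)=(0,2): 3·0+6·2=12≤20, 1·0+5·2=10≤24, objective 12.
No feasible integer point exceeds 18.

18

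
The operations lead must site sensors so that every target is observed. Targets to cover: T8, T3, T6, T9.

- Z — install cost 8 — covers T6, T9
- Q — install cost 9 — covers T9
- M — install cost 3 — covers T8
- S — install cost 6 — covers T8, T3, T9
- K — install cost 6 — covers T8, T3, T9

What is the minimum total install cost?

14

Choose Z and S: together they cover T8, T3, T6, T9 — every target.
Total install cost: 8 + 6 = 14.
No cover costs less than 14.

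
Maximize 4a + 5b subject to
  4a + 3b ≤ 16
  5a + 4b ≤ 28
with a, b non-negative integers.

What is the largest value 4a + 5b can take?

25

The continuous relaxation peaks at (0, 5.33) with value 26.67; rounding to a feasible lattice point costs some objective.
(a,b)=(0,5): 4·0+3·5=15≤16, 5·0+4·5=20≤28, objective 25.
(a,b)=(1,4): 4·1+3·4=16≤16, 5·1+4·4=21≤28, objective 24.
(a,b)=(0,4): 4·0+3·4=12≤16, 5·0+4·4=16≤28, objective 20.
The best lattice point is (0,5), giving 25.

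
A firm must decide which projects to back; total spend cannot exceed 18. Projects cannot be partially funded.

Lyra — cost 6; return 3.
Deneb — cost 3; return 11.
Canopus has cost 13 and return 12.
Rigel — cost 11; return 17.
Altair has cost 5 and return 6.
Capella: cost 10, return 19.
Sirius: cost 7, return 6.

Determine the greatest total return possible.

36

Allowing fractional choices, the relaxed optimum would be about 37.7, but projects are indivisible.
Deneb + Rigel: cost 3 + 11 = 14 ≤ 18, return 11 + 17 = 28.
Deneb + Capella: cost 3 + 10 = 13 ≤ 18, return 11 + 19 = 30.
Deneb + Altair + Capella: cost 3 + 5 + 10 = 18 ≤ 18, return 11 + 6 + 19 = 36.
Best is Deneb, Altair, and Capella with total return 36.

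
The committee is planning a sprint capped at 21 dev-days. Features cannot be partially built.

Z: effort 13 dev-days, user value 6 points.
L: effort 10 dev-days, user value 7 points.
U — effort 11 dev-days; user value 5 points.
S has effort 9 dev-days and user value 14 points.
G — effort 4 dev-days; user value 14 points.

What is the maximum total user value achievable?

L + G: effort 10 + 4 = 14 ≤ 21, user value 7 + 14 = 21.
L + S: effort 10 + 9 = 19 ≤ 21, user value 7 + 14 = 21.
S + G: effort 9 + 4 = 13 ≤ 21, user value 14 + 14 = 28.
Best is S and G with total user value 28.

28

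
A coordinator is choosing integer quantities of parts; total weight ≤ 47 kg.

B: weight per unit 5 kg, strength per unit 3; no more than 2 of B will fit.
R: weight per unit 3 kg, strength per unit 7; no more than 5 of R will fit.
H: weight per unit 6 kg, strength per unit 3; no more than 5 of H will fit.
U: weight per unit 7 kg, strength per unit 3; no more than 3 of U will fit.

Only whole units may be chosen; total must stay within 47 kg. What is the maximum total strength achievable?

50

This is a bounded integer knapsack.
R has the best ratio (7/3); taking only R gives at most 5×7 = 35 (stopped by the supply cap of 5).
Mixing does better — 5×R, 3×H, and 2×U: weight 47 ≤ 47, strength 5·7 + 3·3 + 2·3 = 50.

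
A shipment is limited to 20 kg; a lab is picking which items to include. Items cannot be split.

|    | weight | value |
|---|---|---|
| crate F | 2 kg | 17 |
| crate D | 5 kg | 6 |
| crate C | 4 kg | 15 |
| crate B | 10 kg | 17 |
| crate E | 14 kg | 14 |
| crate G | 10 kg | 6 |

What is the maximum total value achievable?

49

Take crate F, crate C, and crate B: weight 2 + 4 + 10 = 16 ≤ 20, value 17 + 15 + 17 = 49.
No other feasible combination does better.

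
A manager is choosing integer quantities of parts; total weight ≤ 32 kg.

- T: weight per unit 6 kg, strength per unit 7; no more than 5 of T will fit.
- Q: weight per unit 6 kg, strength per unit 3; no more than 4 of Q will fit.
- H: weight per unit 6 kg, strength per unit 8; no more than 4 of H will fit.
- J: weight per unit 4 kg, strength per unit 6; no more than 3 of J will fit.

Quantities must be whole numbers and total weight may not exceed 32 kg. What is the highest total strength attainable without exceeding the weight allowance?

44

4×H and 2×J: weight 32 ≤ 32, strength 4·8 + 2·6 = 44.
1×T, 3×H, and 2×J: weight 32 ≤ 32, strength 1·7 + 3·8 + 2·6 = 43.
Best is 44.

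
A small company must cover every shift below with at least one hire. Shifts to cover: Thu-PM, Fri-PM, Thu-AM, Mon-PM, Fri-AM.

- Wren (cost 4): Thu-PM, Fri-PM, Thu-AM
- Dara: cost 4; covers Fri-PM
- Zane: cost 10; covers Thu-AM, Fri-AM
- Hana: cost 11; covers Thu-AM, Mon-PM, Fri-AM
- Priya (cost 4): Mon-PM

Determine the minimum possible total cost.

15

This is an integer covering problem.
The greedy cost-per-new-shift heuristic would pick Wren, Priya, and Zane for 18, but a cheaper cover exists.
Choose Wren and Hana: together they cover Thu-PM, Fri-PM, Thu-AM, Mon-PM, Fri-AM — every shift.
Total cost: 4 + 11 = 15.
No cover costs less than 15.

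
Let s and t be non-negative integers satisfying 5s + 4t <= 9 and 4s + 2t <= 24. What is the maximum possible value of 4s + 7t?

14

(s,t)=(0,2): 5·0+4·2=8≤9, 4·0+2·2=4≤24, objective 14.
(s,t)=(1,1): 5·1+4·1=9≤9, 4·1+2·1=6≤24, objective 11.
Maximum is 14 at (s,t)=(0,2).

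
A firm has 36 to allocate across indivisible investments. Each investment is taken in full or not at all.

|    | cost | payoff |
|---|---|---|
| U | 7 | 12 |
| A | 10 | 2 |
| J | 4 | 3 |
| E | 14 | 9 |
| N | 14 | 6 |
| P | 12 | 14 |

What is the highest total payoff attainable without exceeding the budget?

U + E + P: cost 7 + 14 + 12 = 33 ≤ 36, payoff 12 + 9 + 14 = 35.
U + A + J + P: cost 7 + 10 + 4 + 12 = 33 ≤ 36, payoff 12 + 2 + 3 + 14 = 31.
U + N + P: cost 7 + 14 + 12 = 33 ≤ 36, payoff 12 + 6 + 14 = 32.
Best is U, E, and P with total payoff 35.

35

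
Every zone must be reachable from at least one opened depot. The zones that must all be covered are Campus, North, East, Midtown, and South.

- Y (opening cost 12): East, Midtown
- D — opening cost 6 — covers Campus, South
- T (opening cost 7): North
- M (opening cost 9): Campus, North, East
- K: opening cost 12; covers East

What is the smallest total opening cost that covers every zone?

The greedy cost-per-new-zone heuristic would pick D, M, and Y for 27, but a cheaper cover exists.
Choose Y, D, and T: together they cover Campus, North, East, Midtown, South — every zone.
Total opening cost: 12 + 6 + 7 = 25.
No cover costs less than 25.

25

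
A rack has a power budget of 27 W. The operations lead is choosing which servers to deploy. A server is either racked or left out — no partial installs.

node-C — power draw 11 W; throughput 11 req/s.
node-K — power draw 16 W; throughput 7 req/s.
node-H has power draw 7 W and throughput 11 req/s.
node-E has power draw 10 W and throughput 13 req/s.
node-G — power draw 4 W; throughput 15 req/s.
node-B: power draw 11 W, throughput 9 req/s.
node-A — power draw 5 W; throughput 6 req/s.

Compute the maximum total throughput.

Allowing fractional choices, the relaxed optimum would be about 46.0, but servers are indivisible.
node-C + node-H + node-G + node-A: power draw 11 + 7 + 4 + 5 = 27 ≤ 27, throughput 11 + 11 + 15 + 6 = 43.
node-H + node-G + node-B + node-A: power draw 7 + 4 + 11 + 5 = 27 ≤ 27, throughput 11 + 15 + 9 + 6 = 41.
node-H + node-E + node-G + node-A: power draw 7 + 10 + 4 + 5 = 26 ≤ 27, throughput 11 + 13 + 15 + 6 = 45.
Best is node-H, node-E, node-G, and node-A with total throughput 45.

45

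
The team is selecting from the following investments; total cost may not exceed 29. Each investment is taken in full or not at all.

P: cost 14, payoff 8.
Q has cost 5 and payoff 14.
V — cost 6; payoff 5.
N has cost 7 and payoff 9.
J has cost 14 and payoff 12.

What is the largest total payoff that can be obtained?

35

Allowing fractional choices, the relaxed optimum would be about 37.5, but investments are indivisible.
Q + N + J: cost 5 + 7 + 14 = 26 ≤ 29, payoff 14 + 9 + 12 = 35.
Q + V + J: cost 5 + 6 + 14 = 25 ≤ 29, payoff 14 + 5 + 12 = 31.
Best is Q, N, and J with total payoff 35.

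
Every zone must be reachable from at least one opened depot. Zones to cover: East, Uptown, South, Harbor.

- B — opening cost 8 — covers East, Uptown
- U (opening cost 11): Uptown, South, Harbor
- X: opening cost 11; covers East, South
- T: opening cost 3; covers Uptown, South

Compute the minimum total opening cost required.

19

The greedy cost-per-new-zone heuristic would pick T, B, and U for 22, but a cheaper cover exists.
Choose B and U: together they cover East, Uptown, South, Harbor — every zone.
Total opening cost: 8 + 11 = 19.
No cover costs less than 19.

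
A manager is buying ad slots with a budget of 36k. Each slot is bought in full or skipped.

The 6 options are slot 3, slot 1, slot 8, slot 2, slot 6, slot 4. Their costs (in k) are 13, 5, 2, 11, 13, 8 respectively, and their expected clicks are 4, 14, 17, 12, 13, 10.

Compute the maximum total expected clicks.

slot 1 + slot 8 + slot 6 + slot 4: cost 5 + 2 + 13 + 8 = 28 ≤ 36, expected clicks 14 + 17 + 13 + 10 = 54.
slot 1 + slot 8 + slot 2 + slot 6: cost 5 + 2 + 11 + 13 = 31 ≤ 36, expected clicks 14 + 17 + 12 + 13 = 56.
slot 1 + slot 8 + slot 2 + slot 4: cost 5 + 2 + 11 + 8 = 26 ≤ 36, expected clicks 14 + 17 + 12 + 10 = 53.
Best is slot 1, slot 8, slot 2, and slot 6 with total expected clicks 56.

56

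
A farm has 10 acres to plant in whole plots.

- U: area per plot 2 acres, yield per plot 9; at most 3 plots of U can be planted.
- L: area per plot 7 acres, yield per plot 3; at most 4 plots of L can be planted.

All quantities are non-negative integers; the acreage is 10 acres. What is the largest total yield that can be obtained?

U has the best ratio (9/2); taking only U gives at most 3×9 = 27 (stopped by the supply cap of 3).
Optimal: 3×U: area 6 ≤ 10, yield 3·9 = 27.

27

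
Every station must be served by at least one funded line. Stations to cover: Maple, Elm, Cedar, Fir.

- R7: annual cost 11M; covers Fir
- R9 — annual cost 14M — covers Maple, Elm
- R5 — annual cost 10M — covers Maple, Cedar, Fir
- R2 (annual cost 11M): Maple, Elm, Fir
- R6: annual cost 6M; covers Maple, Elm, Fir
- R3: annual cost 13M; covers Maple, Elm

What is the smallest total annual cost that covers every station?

16

Choose R5 and R6: together they cover Maple, Elm, Cedar, Fir — every station.
Total annual cost: 10 + 6 = 16.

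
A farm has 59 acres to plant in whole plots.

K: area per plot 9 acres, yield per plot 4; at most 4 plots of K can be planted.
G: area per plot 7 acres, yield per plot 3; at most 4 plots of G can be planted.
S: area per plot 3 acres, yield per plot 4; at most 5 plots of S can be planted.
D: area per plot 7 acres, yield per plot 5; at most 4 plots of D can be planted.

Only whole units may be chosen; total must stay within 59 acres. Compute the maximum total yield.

1×K, 1×G, 5×S, and 4×D: area 59 ≤ 59, yield 1·4 + 1·3 + 5·4 + 4·5 = 47.
2×G, 5×S, and 4×D: area 57 ≤ 59, yield 2·3 + 5·4 + 4·5 = 46.
Best is 47.

47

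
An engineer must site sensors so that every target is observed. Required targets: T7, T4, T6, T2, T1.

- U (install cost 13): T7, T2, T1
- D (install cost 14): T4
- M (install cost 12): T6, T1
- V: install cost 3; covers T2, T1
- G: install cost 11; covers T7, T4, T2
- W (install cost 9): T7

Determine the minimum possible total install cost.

23

The greedy cost-per-new-target heuristic would pick V, G, and M for 26, but a cheaper cover exists.
Choose M and G: together they cover T7, T4, T6, T2, T1 — every target.
Total install cost: 12 + 11 = 23.
No cover costs less than 23.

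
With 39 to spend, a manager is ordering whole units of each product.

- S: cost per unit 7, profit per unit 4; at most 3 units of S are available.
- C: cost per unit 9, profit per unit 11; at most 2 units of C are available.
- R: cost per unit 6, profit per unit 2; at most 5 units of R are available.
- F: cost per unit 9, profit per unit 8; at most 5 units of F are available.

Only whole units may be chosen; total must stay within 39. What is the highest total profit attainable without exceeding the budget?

1×C and 3×F: cost 36 ≤ 39, profit 1·11 + 3·8 = 35.
2×C and 2×F: cost 36 ≤ 39, profit 2·11 + 2·8 = 38.
Best is 38.

38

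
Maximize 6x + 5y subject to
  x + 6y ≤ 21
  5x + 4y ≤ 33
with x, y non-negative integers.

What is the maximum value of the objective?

The continuous relaxation peaks at (4.38, 2.77) with value 40.15; rounding to a feasible lattice point costs some objective.
(x,y)=(5,2): 1·5+6·2=17≤21, 5·5+4·2=33≤33, objective 40.
(x,y)=(5,1): 1·5+6·1=11≤21, 5·5+4·1=29≤33, objective 35.
(x,y)=(4,2): 1·4+6·2=16≤21, 5·4+4·2=28≤33, objective 34.
Maximum is 40 at (x,y)=(5,2).

40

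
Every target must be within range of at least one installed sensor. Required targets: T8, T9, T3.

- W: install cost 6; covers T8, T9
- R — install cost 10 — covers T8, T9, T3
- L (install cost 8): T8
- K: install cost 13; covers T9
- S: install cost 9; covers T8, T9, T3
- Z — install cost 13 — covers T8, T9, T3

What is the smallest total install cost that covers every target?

9

This is a weighted set-cover instance.
S alone covers T8, T9, T3 — every target.
Total install cost: 9.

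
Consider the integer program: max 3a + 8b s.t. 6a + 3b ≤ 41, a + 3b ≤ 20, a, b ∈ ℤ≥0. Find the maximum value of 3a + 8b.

Relaxing integrality, the LP optimum is 54.73 at (a,b) = (4.2, 5.27), which is not an integer point.
(a,b)=(2,6): 6·2+3·6=30≤41, 1·2+3·6=20≤20, objective 54.
(a,b)=(4,5): 6·4+3·5=39≤41, 1·4+3·5=19≤20, objective 52.
No feasible integer point exceeds 54.

54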